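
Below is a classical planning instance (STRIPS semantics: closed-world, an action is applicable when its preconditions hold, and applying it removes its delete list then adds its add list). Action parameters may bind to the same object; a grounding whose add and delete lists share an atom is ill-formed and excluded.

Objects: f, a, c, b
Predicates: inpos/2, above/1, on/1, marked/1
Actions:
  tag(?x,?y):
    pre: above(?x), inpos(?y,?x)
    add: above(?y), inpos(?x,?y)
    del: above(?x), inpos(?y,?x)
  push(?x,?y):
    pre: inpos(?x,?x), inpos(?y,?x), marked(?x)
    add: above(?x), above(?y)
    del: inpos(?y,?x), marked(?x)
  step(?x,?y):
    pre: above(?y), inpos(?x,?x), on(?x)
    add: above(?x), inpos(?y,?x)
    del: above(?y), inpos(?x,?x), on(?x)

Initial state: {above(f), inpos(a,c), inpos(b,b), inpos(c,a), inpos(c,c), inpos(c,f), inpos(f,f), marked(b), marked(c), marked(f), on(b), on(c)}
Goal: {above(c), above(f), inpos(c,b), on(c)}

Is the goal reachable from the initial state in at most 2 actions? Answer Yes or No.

No

1. tag(f,c)  →  {above(c), inpos(a,c), inpos(b,b), inpos(c,a), inpos(c,c), inpos(f,c), inpos(f,f), marked(b), marked(c), marked(f), on(b), on(c)}
2. step(b,c)  →  {above(b), inpos(a,c), inpos(c,a), inpos(c,b), inpos(c,c), inpos(f,c), inpos(f,f), marked(b), marked(c), marked(f), on(c)}
3. push(c,f)  →  {above(b), above(c), above(f), inpos(a,c), inpos(c,a), inpos(c,b), inpos(c,c), inpos(f,f), marked(b), marked(f), on(c)}
optimal plan length = 3; 3 > 2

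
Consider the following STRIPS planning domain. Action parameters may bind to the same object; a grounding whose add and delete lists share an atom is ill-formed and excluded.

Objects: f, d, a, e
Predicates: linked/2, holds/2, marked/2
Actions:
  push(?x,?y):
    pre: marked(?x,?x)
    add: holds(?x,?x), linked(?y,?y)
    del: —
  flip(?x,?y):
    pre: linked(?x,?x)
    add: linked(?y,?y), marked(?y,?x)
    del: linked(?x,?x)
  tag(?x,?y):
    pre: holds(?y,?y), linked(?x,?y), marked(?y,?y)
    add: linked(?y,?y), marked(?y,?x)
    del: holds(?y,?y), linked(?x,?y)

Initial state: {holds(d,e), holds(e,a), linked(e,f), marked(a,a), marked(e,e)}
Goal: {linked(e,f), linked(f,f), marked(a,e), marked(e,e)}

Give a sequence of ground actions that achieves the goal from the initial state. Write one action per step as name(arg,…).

push(a,f); push(a,e); flip(e,a)

1. push(a,f)  →  {holds(a,a), holds(d,e), holds(e,a), linked(e,f), linked(f,f), marked(a,a), marked(e,e)}
2. push(a,e)  →  {holds(a,a), holds(d,e), holds(e,a), linked(e,e), linked(e,f), linked(f,f), marked(a,a), marked(e,e)}
3. flip(e,a)  →  {holds(a,a), holds(d,e), holds(e,a), linked(a,a), linked(e,f), linked(f,f), marked(a,a), marked(a,e), marked(e,e)}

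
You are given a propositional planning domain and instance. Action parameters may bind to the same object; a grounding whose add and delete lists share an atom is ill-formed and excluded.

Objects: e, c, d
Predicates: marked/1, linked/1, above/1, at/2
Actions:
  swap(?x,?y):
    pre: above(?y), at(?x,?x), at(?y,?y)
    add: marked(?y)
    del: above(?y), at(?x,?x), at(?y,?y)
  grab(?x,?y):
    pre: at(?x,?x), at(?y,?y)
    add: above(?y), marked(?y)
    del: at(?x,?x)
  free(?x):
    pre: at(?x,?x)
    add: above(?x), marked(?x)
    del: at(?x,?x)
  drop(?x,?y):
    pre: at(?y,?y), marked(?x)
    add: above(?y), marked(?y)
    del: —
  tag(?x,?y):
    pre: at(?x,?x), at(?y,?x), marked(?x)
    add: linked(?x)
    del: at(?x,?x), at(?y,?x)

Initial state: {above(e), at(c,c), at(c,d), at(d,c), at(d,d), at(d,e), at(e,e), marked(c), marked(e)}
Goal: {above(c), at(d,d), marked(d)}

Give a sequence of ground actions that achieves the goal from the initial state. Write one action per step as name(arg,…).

1. grab(e,c)  →  {above(c), above(e), at(c,c), at(c,d), at(d,c), at(d,d), at(d,e), marked(c), marked(e)}
2. grab(c,d)  →  {above(c), above(d), above(e), at(c,d), at(d,c), at(d,d), at(d,e), marked(c), marked(d), marked(e)}

grab(e,c); grab(c,d)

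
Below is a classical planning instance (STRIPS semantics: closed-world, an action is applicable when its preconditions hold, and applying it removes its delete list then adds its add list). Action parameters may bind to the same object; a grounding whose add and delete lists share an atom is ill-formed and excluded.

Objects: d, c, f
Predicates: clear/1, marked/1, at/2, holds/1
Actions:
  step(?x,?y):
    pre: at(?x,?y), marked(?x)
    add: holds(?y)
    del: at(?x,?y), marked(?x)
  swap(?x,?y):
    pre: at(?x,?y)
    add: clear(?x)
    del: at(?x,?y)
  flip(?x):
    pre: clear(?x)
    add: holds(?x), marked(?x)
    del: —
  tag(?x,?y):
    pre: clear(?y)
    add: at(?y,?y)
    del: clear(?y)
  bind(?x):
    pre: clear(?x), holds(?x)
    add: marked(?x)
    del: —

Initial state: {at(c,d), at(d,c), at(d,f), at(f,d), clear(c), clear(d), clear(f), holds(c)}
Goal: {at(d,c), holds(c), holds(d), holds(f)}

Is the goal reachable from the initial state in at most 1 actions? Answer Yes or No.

1. flip(d)  →  {at(c,d), at(d,c), at(d,f), at(f,d), clear(c), clear(d), clear(f), holds(c), holds(d), marked(d)}
2. step(d,f)  →  {at(c,d), at(d,c), at(f,d), clear(c), clear(d), clear(f), holds(c), holds(d), holds(f)}
optimal plan length = 2; 2 > 1

No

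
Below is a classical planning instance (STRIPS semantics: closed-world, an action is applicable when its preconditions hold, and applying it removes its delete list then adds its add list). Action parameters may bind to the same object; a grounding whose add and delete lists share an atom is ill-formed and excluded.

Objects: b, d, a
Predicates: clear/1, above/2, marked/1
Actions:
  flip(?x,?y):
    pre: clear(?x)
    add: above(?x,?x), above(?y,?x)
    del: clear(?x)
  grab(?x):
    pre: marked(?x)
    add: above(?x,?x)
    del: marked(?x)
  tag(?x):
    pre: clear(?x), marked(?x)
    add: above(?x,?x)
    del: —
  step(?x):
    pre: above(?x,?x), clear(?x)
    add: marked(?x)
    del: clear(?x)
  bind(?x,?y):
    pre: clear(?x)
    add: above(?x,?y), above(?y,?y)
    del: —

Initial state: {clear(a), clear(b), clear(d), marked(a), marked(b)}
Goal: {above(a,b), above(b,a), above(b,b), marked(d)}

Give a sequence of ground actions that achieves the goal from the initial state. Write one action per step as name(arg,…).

1. flip(b,a)  →  {above(a,b), above(b,b), clear(a), clear(d), marked(a), marked(b)}
2. flip(a,b)  →  {above(a,a), above(a,b), above(b,a), above(b,b), clear(d), marked(a), marked(b)}
3. bind(d,d)  →  {above(a,a), above(a,b), above(b,a), above(b,b), above(d,d), clear(d), marked(a), marked(b)}
4. step(d)  →  {above(a,a), above(a,b), above(b,a), above(b,b), above(d,d), marked(a), marked(b), marked(d)}

flip(b,a); flip(a,b); bind(d,d); step(d)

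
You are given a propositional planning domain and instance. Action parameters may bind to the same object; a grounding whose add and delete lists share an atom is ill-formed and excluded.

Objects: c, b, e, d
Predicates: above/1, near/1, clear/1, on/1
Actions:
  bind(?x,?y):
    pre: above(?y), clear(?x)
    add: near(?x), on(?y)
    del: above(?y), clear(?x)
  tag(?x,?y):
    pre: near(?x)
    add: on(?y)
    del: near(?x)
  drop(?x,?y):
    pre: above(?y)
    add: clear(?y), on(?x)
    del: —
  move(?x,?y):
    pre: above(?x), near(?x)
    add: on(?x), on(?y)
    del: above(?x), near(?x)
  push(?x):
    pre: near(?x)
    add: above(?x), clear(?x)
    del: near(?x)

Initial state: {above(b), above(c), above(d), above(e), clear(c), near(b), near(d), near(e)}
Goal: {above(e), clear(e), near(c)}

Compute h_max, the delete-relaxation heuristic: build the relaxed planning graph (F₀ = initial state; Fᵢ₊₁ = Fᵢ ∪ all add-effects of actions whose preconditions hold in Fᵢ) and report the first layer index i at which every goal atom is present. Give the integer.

F0 = init (8 atoms)
F1 = F0 ∪ {clear(b), clear(d), clear(e), near(c), on(b), on(c), on(d), on(e)}  (16 atoms)
goal ⊆ F1  ⇒  h_max = 1

1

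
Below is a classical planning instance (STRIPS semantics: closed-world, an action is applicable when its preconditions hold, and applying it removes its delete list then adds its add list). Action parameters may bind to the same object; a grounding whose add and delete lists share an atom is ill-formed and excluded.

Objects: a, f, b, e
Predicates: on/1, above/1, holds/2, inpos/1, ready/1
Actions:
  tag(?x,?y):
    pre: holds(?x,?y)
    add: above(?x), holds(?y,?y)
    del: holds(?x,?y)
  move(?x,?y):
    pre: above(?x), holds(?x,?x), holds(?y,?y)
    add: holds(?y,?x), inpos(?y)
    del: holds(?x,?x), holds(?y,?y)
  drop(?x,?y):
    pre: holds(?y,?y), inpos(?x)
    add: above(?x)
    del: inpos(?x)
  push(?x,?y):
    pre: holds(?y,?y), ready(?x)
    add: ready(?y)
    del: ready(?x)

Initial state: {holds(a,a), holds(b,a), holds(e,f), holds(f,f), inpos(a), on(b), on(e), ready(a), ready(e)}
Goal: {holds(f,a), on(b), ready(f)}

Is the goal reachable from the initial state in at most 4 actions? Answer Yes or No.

Yes

1. drop(a,a)  →  {above(a), holds(a,a), holds(b,a), holds(e,f), holds(f,f), on(b), on(e), ready(a), ready(e)}
2. push(a,f)  →  {above(a), holds(a,a), holds(b,a), holds(e,f), holds(f,f), on(b), on(e), ready(e), ready(f)}
3. move(a,f)  →  {above(a), holds(b,a), holds(e,f), holds(f,a), inpos(f), on(b), on(e), ready(e), ready(f)}
optimal plan length = 3; 3 ≤ 4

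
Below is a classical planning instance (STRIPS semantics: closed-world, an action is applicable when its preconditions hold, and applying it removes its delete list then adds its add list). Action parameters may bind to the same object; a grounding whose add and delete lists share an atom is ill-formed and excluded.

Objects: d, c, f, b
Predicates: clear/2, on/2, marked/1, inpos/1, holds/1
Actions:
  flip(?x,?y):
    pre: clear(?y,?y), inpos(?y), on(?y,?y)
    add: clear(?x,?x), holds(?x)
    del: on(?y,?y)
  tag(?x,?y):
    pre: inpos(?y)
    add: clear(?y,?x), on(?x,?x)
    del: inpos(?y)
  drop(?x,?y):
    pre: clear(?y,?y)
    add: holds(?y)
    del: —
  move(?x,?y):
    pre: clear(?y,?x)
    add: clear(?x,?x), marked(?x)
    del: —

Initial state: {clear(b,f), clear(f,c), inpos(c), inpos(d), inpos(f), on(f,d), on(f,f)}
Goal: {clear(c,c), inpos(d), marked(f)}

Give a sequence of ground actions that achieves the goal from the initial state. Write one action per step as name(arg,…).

tag(c,c); move(f,b)

1. tag(c,c)  →  {clear(b,f), clear(c,c), clear(f,c), inpos(d), inpos(f), on(c,c), on(f,d), on(f,f)}
2. move(f,b)  →  {clear(b,f), clear(c,c), clear(f,c), clear(f,f), inpos(d), inpos(f), marked(f), on(c,c), on(f,d), on(f,f)}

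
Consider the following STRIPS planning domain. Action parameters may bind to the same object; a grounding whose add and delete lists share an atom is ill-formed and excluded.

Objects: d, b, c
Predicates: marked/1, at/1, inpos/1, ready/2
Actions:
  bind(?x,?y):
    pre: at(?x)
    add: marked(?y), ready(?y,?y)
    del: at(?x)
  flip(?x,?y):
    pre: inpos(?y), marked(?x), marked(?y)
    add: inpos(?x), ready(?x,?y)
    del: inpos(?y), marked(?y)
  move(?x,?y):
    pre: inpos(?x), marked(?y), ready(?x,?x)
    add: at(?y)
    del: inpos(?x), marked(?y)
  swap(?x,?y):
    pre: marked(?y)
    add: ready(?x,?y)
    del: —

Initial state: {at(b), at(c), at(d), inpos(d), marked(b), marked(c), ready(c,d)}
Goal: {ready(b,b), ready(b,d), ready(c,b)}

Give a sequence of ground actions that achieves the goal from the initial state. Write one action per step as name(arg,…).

1. bind(d,d)  →  {at(b), at(c), inpos(d), marked(b), marked(c), marked(d), ready(c,d), ready(d,d)}
2. bind(b,b)  →  {at(c), inpos(d), marked(b), marked(c), marked(d), ready(b,b), ready(c,d), ready(d,d)}
3. flip(b,d)  →  {at(c), inpos(b), marked(b), marked(c), ready(b,b), ready(b,d), ready(c,d), ready(d,d)}
4. flip(c,b)  →  {at(c), inpos(c), marked(c), ready(b,b), ready(b,d), ready(c,b), ready(c,d), ready(d,d)}

bind(d,d); bind(b,b); flip(b,d); flip(c,b)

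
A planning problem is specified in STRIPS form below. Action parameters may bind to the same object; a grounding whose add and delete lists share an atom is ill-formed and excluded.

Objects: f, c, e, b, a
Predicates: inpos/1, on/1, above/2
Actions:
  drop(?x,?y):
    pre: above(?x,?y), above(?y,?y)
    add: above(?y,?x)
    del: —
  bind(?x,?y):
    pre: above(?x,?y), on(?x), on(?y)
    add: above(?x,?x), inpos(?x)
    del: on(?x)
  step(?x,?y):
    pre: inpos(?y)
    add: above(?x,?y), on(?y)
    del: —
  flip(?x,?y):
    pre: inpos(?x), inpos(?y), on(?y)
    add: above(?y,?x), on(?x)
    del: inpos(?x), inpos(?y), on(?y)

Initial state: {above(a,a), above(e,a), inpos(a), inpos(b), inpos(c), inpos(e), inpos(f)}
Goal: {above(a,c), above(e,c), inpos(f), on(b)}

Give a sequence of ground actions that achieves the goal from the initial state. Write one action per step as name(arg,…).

1. step(f,b)  →  {above(a,a), above(e,a), above(f,b), inpos(a), inpos(b), inpos(c), inpos(e), inpos(f), on(b)}
2. step(e,c)  →  {above(a,a), above(e,a), above(e,c), above(f,b), inpos(a), inpos(b), inpos(c), inpos(e), inpos(f), on(b), on(c)}
3. step(a,c)  →  {above(a,a), above(a,c), above(e,a), above(e,c), above(f,b), inpos(a), inpos(b), inpos(c), inpos(e), inpos(f), on(b), on(c)}

step(f,b); step(e,c); step(a,c)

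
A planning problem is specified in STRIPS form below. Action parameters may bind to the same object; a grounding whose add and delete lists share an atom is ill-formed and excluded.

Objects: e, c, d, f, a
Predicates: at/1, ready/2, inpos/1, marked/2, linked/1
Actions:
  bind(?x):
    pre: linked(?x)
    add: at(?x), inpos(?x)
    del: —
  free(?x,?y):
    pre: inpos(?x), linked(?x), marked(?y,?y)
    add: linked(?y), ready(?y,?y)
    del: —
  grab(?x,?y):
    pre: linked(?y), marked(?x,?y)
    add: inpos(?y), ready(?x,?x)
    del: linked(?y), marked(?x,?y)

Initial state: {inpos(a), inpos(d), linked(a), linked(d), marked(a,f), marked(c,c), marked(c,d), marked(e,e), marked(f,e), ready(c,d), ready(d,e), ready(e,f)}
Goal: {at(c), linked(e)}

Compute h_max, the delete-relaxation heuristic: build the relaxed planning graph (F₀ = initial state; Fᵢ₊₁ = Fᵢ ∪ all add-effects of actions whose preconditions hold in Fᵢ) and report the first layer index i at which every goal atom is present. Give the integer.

2

F0 = init (12 atoms)
F1 = F0 ∪ {at(a), at(d), linked(c), linked(e), ready(c,c), ready(e,e)}  (18 atoms)
F2 = F1 ∪ {at(c), at(e), inpos(c), inpos(e), ready(f,f)}  (23 atoms)
goal ⊆ F2  ⇒  h_max = 2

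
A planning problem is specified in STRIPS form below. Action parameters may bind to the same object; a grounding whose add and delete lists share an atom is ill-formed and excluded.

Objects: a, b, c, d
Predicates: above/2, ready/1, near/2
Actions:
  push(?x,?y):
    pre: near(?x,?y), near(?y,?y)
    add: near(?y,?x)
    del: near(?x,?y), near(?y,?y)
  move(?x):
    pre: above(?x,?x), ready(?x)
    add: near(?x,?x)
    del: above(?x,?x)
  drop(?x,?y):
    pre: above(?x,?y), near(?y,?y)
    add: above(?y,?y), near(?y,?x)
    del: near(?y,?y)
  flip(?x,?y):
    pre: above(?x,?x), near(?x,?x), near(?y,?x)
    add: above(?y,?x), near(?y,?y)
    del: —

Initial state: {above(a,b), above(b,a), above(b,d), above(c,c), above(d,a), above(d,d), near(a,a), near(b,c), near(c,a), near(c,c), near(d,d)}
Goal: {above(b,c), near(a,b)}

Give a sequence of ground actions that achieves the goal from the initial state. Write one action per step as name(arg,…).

1. drop(b,a)  →  {above(a,a), above(a,b), above(b,a), above(b,d), above(c,c), above(d,a), above(d,d), near(a,b), near(b,c), near(c,a), near(c,c), near(d,d)}
2. flip(c,b)  →  {above(a,a), above(a,b), above(b,a), above(b,c), above(b,d), above(c,c), above(d,a), above(d,d), near(a,b), near(b,b), near(b,c), near(c,a), near(c,c), near(d,d)}

drop(b,a); flip(c,b)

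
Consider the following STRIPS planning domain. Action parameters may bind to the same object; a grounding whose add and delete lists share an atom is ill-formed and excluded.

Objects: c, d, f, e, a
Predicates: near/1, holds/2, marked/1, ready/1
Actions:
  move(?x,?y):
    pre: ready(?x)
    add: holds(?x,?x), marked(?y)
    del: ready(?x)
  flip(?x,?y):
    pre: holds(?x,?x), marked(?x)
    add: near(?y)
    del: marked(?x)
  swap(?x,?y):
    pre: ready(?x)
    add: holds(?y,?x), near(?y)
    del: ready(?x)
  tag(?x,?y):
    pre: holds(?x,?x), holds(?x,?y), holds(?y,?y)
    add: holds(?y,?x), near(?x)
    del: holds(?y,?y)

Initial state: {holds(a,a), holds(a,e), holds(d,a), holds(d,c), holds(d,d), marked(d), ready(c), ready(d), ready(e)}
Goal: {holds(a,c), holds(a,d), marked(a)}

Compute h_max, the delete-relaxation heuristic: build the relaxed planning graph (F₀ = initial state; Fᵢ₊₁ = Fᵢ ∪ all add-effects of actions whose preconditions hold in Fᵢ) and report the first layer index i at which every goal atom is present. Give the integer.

1

F0 = init (9 atoms)
F1 = F0 ∪ {holds(a,c), holds(a,d), holds(c,c), holds(c,d), holds(c,e), holds(d,e), holds(e,c), holds(e,d), holds(e,e), holds(f,c), holds(f,d), holds(f,e), marked(a), marked(c), marked(e), marked(f), near(a), near(c), near(d), near(e), near(f)}  (30 atoms)
goal ⊆ F1  ⇒  h_max = 1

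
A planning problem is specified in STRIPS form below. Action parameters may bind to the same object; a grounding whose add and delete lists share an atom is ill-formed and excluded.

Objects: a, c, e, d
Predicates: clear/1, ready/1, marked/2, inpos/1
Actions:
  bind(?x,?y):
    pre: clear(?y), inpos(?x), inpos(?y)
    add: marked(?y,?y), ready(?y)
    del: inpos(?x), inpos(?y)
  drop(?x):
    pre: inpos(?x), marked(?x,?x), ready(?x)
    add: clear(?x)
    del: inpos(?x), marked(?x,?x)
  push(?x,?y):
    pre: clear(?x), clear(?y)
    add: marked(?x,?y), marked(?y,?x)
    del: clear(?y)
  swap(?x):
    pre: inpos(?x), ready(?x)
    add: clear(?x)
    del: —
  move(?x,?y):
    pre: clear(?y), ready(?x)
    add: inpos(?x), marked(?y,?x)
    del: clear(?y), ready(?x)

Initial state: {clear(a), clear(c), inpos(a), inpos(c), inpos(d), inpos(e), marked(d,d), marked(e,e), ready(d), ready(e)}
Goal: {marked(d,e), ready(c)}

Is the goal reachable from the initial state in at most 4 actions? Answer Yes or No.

1. bind(a,c)  →  {clear(a), clear(c), inpos(d), inpos(e), marked(c,c), marked(d,d), marked(e,e), ready(c), ready(d), ready(e)}
2. drop(d)  →  {clear(a), clear(c), clear(d), inpos(e), marked(c,c), marked(e,e), ready(c), ready(d), ready(e)}
3. move(e,d)  →  {clear(a), clear(c), inpos(e), marked(c,c), marked(d,e), marked(e,e), ready(c), ready(d)}
optimal plan length = 3; 3 ≤ 4

Yes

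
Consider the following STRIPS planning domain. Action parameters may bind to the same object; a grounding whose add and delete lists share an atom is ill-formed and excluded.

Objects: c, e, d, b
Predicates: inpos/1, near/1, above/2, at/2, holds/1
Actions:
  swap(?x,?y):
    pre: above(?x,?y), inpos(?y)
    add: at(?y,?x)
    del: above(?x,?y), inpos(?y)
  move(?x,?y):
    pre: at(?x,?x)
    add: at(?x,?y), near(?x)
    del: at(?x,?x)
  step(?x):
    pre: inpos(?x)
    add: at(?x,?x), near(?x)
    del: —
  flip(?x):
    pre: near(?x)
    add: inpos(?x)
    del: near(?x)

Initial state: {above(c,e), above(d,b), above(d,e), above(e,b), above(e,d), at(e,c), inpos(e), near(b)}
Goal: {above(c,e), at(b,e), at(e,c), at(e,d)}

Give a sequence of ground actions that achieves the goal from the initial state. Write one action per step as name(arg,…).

1. swap(d,e)  →  {above(c,e), above(d,b), above(e,b), above(e,d), at(e,c), at(e,d), near(b)}
2. flip(b)  →  {above(c,e), above(d,b), above(e,b), above(e,d), at(e,c), at(e,d), inpos(b)}
3. swap(e,b)  →  {above(c,e), above(d,b), above(e,d), at(b,e), at(e,c), at(e,d)}

swap(d,e); flip(b); swap(e,b)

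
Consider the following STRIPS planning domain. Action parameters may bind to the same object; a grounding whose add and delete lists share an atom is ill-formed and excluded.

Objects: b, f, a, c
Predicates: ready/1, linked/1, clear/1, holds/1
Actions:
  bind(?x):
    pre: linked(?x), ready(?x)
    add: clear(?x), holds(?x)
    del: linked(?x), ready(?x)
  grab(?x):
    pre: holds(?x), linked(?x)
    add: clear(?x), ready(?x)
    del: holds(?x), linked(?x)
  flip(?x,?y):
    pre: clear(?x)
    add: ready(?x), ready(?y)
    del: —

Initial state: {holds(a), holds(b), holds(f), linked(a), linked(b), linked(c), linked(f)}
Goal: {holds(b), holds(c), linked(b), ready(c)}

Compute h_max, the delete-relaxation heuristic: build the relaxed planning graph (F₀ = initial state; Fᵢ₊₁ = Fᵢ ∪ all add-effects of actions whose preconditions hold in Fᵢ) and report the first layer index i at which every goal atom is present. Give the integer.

3

F0 = init (7 atoms)
F1 = F0 ∪ {clear(a), clear(b), clear(f), ready(a), ready(b), ready(f)}  (13 atoms)
F2 = F1 ∪ {ready(c)}  (14 atoms)
F3 = F2 ∪ {clear(c), holds(c)}  (16 atoms)
goal ⊆ F3  ⇒  h_max = 3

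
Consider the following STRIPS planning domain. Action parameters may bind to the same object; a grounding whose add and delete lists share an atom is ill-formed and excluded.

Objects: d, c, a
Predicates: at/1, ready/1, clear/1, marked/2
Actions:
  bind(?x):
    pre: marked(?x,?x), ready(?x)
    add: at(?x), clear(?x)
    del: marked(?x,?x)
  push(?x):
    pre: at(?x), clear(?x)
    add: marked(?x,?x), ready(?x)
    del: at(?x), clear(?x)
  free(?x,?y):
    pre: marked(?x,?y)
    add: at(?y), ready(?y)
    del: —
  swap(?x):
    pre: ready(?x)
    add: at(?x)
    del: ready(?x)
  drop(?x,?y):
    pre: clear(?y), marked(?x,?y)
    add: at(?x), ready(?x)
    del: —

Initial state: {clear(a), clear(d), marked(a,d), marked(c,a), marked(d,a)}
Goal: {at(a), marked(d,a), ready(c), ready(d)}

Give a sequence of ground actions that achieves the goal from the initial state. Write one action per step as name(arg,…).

1. free(d,a)  →  {at(a), clear(a), clear(d), marked(a,d), marked(c,a), marked(d,a), ready(a)}
2. free(a,d)  →  {at(a), at(d), clear(a), clear(d), marked(a,d), marked(c,a), marked(d,a), ready(a), ready(d)}
3. drop(c,a)  →  {at(a), at(c), at(d), clear(a), clear(d), marked(a,d), marked(c,a), marked(d,a), ready(a), ready(c), ready(d)}

free(d,a); free(a,d); drop(c,a)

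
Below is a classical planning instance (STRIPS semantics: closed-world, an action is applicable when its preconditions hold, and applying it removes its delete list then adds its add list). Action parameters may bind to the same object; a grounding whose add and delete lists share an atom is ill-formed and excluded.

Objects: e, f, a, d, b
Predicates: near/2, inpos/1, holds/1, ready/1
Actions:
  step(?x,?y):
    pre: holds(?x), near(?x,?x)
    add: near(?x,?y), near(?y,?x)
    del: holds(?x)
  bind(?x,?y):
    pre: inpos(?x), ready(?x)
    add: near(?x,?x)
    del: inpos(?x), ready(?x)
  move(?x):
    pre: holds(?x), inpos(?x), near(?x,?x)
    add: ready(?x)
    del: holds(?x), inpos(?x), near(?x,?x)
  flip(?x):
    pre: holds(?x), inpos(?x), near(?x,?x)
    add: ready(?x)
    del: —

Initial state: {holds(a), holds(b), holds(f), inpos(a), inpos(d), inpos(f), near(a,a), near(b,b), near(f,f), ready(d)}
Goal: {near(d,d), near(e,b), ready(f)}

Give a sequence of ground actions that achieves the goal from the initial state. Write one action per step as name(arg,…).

1. step(b,e)  →  {holds(a), holds(f), inpos(a), inpos(d), inpos(f), near(a,a), near(b,b), near(b,e), near(e,b), near(f,f), ready(d)}
2. bind(d,e)  →  {holds(a), holds(f), inpos(a), inpos(f), near(a,a), near(b,b), near(b,e), near(d,d), near(e,b), near(f,f)}
3. move(f)  →  {holds(a), inpos(a), near(a,a), near(b,b), near(b,e), near(d,d), near(e,b), ready(f)}

step(b,e); bind(d,e); move(f)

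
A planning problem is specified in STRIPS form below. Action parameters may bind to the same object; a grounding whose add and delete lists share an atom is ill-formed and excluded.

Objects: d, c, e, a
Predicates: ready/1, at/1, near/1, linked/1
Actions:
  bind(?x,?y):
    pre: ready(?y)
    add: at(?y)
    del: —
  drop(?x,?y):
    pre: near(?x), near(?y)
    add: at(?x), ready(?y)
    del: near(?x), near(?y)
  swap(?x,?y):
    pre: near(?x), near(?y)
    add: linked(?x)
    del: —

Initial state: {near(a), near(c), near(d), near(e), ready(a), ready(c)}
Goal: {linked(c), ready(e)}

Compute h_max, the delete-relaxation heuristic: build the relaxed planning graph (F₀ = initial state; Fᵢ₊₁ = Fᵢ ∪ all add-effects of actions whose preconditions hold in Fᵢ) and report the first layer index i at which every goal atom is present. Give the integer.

F0 = init (6 atoms)
F1 = F0 ∪ {at(a), at(c), at(d), at(e), linked(a), linked(c), linked(d), linked(e), ready(d), ready(e)}  (16 atoms)
goal ⊆ F1  ⇒  h_max = 1

1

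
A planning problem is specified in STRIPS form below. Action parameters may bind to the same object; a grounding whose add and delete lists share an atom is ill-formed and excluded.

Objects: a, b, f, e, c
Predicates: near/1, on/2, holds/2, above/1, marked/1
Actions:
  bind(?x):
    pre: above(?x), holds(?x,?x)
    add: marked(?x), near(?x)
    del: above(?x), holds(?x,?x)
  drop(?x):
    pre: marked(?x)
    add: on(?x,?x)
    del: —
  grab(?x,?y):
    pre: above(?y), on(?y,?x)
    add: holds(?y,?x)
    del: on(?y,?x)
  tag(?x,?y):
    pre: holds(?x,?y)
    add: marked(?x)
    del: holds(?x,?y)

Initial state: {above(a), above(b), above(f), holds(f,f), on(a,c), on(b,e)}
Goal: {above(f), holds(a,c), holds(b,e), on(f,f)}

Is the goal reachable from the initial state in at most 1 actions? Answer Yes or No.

No

1. grab(e,b)  →  {above(a), above(b), above(f), holds(b,e), holds(f,f), on(a,c)}
2. grab(c,a)  →  {above(a), above(b), above(f), holds(a,c), holds(b,e), holds(f,f)}
3. tag(f,f)  →  {above(a), above(b), above(f), holds(a,c), holds(b,e), marked(f)}
4. drop(f)  →  {above(a), above(b), above(f), holds(a,c), holds(b,e), marked(f), on(f,f)}
optimal plan length = 4; 4 > 1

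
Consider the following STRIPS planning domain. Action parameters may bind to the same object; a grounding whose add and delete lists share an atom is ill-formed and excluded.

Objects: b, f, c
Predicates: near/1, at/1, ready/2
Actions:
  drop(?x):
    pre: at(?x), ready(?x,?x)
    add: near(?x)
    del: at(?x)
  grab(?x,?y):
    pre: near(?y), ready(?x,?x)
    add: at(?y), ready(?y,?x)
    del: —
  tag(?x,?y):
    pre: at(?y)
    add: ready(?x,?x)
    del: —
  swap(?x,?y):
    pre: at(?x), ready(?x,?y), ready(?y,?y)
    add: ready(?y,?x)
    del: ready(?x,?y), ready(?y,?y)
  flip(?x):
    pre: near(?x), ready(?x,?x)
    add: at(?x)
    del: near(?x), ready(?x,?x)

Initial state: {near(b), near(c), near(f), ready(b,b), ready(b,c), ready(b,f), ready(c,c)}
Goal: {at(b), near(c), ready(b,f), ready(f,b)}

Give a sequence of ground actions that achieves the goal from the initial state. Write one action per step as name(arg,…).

1. grab(b,b)  →  {at(b), near(b), near(c), near(f), ready(b,b), ready(b,c), ready(b,f), ready(c,c)}
2. grab(b,f)  →  {at(b), at(f), near(b), near(c), near(f), ready(b,b), ready(b,c), ready(b,f), ready(c,c), ready(f,b)}

grab(b,b); grab(b,f)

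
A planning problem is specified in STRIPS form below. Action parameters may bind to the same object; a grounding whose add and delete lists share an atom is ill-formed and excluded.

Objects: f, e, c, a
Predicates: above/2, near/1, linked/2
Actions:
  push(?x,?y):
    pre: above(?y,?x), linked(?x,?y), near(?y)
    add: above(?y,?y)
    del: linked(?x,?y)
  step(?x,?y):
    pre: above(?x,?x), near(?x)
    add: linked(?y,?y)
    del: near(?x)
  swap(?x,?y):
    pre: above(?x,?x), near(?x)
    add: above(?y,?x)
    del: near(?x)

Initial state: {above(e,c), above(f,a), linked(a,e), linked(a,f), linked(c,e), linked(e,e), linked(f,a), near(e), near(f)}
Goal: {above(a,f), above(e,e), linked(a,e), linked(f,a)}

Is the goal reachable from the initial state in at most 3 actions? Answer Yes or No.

Yes

1. push(c,e)  →  {above(e,c), above(e,e), above(f,a), linked(a,e), linked(a,f), linked(e,e), linked(f,a), near(e), near(f)}
2. push(a,f)  →  {above(e,c), above(e,e), above(f,a), above(f,f), linked(a,e), linked(e,e), linked(f,a), near(e), near(f)}
3. swap(f,a)  →  {above(a,f), above(e,c), above(e,e), above(f,a), above(f,f), linked(a,e), linked(e,e), linked(f,a), near(e)}
optimal plan length = 3; 3 ≤ 3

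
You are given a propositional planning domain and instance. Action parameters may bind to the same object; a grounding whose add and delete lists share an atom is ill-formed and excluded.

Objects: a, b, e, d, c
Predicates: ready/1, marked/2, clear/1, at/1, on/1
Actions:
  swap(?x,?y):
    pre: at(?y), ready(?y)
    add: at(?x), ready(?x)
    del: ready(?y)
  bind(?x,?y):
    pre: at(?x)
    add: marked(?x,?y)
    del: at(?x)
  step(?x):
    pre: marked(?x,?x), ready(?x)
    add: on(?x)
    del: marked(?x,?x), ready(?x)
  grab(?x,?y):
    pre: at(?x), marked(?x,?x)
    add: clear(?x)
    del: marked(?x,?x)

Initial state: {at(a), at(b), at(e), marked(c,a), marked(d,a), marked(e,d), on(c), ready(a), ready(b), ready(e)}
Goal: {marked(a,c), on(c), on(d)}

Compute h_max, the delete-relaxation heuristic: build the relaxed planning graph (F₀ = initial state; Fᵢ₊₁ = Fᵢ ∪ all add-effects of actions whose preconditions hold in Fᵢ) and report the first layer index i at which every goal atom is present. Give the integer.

F0 = init (10 atoms)
F1 = F0 ∪ {at(c), at(d), marked(a,a), marked(a,b), marked(a,c), marked(a,d), marked(a,e), marked(b,a), marked(b,b), marked(b,c), marked(b,d), marked(b,e), marked(e,a), marked(e,b), marked(e,c), marked(e,e), ready(c), ready(d)}  (28 atoms)
F2 = F1 ∪ {clear(a), clear(b), clear(e), marked(c,b), marked(c,c), marked(c,d), marked(c,e), marked(d,b), marked(d,c), marked(d,d), marked(d,e), on(a), on(b), on(e)}  (42 atoms)
F3 = F2 ∪ {clear(c), clear(d), on(d)}  (45 atoms)
goal ⊆ F3  ⇒  h_max = 3

3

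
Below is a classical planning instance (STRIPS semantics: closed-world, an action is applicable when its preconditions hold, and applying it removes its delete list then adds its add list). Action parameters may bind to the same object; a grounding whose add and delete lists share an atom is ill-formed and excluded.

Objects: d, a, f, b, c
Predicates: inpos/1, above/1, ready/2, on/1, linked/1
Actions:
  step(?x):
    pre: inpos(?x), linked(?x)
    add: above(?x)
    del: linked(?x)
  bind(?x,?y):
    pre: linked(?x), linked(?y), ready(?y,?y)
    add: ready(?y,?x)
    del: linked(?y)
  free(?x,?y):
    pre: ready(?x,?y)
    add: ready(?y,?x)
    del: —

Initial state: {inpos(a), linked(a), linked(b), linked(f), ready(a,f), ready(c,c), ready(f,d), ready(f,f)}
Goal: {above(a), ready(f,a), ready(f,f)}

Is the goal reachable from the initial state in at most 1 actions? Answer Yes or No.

1. step(a)  →  {above(a), inpos(a), linked(b), linked(f), ready(a,f), ready(c,c), ready(f,d), ready(f,f)}
2. free(a,f)  →  {above(a), inpos(a), linked(b), linked(f), ready(a,f), ready(c,c), ready(f,a), ready(f,d), ready(f,f)}
optimal plan length = 2; 2 > 1

No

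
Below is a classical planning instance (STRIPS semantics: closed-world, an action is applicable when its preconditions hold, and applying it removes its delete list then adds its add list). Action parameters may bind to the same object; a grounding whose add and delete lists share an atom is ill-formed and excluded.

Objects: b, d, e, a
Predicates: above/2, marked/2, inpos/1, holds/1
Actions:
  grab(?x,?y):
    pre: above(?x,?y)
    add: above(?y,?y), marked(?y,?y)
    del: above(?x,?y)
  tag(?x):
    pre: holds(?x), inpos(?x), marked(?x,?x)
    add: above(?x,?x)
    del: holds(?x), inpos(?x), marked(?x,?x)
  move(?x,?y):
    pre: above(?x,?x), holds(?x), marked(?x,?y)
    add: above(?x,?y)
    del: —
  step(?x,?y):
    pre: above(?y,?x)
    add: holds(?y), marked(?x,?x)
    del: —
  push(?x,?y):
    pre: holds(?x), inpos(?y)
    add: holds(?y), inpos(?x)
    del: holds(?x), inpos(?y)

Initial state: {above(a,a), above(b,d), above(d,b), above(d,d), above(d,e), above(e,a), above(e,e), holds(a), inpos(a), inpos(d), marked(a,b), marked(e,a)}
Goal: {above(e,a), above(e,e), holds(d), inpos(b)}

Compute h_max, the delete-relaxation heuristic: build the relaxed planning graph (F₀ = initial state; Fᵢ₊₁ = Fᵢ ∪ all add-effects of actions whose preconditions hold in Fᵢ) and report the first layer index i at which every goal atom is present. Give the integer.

2

F0 = init (12 atoms)
F1 = F0 ∪ {above(a,b), above(b,b), holds(b), holds(d), holds(e), marked(a,a), marked(b,b), marked(d,d), marked(e,e)}  (21 atoms)
F2 = F1 ∪ {inpos(b), inpos(e)}  (23 atoms)
goal ⊆ F2  ⇒  h_max = 2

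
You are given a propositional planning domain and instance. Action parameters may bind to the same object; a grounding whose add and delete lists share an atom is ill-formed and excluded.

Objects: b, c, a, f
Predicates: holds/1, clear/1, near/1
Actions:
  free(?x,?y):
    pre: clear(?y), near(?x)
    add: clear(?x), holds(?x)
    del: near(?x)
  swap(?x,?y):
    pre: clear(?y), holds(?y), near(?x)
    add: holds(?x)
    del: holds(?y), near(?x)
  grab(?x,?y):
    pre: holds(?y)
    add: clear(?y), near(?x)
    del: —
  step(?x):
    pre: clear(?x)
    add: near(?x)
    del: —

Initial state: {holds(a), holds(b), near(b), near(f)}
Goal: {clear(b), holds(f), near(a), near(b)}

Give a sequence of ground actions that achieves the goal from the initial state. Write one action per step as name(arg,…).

grab(a,b); free(f,b)

1. grab(a,b)  →  {clear(b), holds(a), holds(b), near(a), near(b), near(f)}
2. free(f,b)  →  {clear(b), clear(f), holds(a), holds(b), holds(f), near(a), near(b)}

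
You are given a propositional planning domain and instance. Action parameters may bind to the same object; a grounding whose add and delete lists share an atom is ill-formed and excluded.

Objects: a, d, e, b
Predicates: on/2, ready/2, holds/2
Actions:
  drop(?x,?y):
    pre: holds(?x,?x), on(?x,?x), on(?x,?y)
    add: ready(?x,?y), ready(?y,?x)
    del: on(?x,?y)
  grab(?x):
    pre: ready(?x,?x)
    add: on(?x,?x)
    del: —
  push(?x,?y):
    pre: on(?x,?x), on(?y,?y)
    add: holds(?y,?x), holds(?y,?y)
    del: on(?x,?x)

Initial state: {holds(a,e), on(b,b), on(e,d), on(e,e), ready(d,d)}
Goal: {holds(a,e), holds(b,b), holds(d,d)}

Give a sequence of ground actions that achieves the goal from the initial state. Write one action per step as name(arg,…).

grab(d); push(d,d); push(e,b)

1. grab(d)  →  {holds(a,e), on(b,b), on(d,d), on(e,d), on(e,e), ready(d,d)}
2. push(d,d)  →  {holds(a,e), holds(d,d), on(b,b), on(e,d), on(e,e), ready(d,d)}
3. push(e,b)  →  {holds(a,e), holds(b,b), holds(b,e), holds(d,d), on(b,b), on(e,d), ready(d,d)}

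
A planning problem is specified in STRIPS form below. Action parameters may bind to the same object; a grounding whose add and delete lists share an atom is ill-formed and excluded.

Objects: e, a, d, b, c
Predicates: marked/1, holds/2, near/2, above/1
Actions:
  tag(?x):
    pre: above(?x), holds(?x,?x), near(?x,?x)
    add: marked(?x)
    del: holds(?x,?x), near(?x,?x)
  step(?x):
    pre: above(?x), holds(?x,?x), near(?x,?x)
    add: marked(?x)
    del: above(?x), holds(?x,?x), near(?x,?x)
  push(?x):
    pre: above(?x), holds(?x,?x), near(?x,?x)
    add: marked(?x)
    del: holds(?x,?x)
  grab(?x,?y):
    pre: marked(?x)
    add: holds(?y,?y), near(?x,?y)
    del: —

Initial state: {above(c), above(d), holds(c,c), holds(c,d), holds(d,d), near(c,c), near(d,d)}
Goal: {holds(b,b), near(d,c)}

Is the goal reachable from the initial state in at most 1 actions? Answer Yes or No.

1. tag(d)  →  {above(c), above(d), holds(c,c), holds(c,d), marked(d), near(c,c)}
2. grab(d,b)  →  {above(c), above(d), holds(b,b), holds(c,c), holds(c,d), marked(d), near(c,c), near(d,b)}
3. grab(d,c)  →  {above(c), above(d), holds(b,b), holds(c,c), holds(c,d), marked(d), near(c,c), near(d,b), near(d,c)}
optimal plan length = 3; 3 > 1

No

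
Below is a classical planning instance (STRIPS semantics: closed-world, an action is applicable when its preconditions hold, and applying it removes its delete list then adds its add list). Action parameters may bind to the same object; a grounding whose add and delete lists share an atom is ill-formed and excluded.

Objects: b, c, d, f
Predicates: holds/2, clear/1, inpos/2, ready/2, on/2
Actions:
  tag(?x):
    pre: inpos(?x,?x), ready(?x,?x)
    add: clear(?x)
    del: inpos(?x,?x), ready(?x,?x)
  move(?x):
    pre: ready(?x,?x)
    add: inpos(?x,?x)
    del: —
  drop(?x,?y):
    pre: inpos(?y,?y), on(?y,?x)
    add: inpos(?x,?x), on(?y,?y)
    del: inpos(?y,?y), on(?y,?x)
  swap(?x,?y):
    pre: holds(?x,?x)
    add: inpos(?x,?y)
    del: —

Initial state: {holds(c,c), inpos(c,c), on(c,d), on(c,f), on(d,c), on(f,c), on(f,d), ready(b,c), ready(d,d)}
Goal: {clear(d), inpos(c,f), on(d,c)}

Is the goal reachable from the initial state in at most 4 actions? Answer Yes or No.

1. move(d)  →  {holds(c,c), inpos(c,c), inpos(d,d), on(c,d), on(c,f), on(d,c), on(f,c), on(f,d), ready(b,c), ready(d,d)}
2. tag(d)  →  {clear(d), holds(c,c), inpos(c,c), on(c,d), on(c,f), on(d,c), on(f,c), on(f,d), ready(b,c)}
3. swap(c,f)  →  {clear(d), holds(c,c), inpos(c,c), inpos(c,f), on(c,d), on(c,f), on(d,c), on(f,c), on(f,d), ready(b,c)}
optimal plan length = 3; 3 ≤ 4

Yes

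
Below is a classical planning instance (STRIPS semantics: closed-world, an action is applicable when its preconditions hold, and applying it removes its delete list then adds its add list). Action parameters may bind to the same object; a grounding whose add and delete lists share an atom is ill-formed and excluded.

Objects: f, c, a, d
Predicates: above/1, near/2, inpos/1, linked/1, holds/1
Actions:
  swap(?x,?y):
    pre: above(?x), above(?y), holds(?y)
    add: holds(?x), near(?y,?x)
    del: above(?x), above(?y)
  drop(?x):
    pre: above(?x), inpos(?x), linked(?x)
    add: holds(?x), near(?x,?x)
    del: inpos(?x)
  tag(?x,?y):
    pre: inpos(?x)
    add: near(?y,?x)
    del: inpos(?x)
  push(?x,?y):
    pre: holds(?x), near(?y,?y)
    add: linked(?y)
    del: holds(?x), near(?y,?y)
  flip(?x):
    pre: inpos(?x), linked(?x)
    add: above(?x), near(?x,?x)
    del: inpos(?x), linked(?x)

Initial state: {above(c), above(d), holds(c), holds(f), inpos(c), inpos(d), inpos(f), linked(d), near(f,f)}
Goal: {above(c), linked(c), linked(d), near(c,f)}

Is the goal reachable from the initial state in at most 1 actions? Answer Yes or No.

1. tag(f,c)  →  {above(c), above(d), holds(c), holds(f), inpos(c), inpos(d), linked(d), near(c,f), near(f,f)}
2. tag(c,c)  →  {above(c), above(d), holds(c), holds(f), inpos(d), linked(d), near(c,c), near(c,f), near(f,f)}
3. push(f,c)  →  {above(c), above(d), holds(c), inpos(d), linked(c), linked(d), near(c,f), near(f,f)}
optimal plan length = 3; 3 > 1

No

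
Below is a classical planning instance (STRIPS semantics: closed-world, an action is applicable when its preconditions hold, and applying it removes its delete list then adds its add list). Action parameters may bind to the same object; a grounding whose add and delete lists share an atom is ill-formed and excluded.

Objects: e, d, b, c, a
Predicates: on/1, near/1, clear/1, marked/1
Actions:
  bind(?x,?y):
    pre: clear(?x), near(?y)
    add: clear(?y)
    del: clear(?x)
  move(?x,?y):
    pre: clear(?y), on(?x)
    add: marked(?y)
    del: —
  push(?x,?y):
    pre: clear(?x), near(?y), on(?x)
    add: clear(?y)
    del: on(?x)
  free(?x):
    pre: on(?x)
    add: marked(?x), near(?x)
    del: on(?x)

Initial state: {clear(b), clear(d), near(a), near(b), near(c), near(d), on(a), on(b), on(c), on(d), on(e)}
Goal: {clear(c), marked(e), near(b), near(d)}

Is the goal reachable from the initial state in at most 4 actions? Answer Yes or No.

Yes

1. bind(d,c)  →  {clear(b), clear(c), near(a), near(b), near(c), near(d), on(a), on(b), on(c), on(d), on(e)}
2. free(e)  →  {clear(b), clear(c), marked(e), near(a), near(b), near(c), near(d), near(e), on(a), on(b), on(c), on(d)}
optimal plan length = 2; 2 ≤ 4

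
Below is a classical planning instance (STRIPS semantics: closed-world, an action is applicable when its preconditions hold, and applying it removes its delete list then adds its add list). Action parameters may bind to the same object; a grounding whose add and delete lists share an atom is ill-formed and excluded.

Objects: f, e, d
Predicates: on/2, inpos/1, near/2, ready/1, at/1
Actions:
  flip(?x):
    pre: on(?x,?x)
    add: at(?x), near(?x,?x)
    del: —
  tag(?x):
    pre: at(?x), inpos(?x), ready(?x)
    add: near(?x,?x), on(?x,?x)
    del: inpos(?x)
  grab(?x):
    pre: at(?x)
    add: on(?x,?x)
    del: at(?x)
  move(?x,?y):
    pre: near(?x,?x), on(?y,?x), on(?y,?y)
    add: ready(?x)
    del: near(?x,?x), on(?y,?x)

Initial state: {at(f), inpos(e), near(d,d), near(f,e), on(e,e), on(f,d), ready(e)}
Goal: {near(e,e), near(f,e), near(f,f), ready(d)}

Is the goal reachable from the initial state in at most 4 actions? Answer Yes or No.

Yes

1. flip(e)  →  {at(e), at(f), inpos(e), near(d,d), near(e,e), near(f,e), on(e,e), on(f,d), ready(e)}
2. grab(f)  →  {at(e), inpos(e), near(d,d), near(e,e), near(f,e), on(e,e), on(f,d), on(f,f), ready(e)}
3. flip(f)  →  {at(e), at(f), inpos(e), near(d,d), near(e,e), near(f,e), near(f,f), on(e,e), on(f,d), on(f,f), ready(e)}
4. move(d,f)  →  {at(e), at(f), inpos(e), near(e,e), near(f,e), near(f,f), on(e,e), on(f,f), ready(d), ready(e)}
optimal plan length = 4; 4 ≤ 4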